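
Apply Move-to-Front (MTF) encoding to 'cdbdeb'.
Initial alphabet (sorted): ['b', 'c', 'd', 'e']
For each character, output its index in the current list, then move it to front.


MTF encoding:
'c': index 1 in ['b', 'c', 'd', 'e'] -> ['c', 'b', 'd', 'e']
'd': index 2 in ['c', 'b', 'd', 'e'] -> ['d', 'c', 'b', 'e']
'b': index 2 in ['d', 'c', 'b', 'e'] -> ['b', 'd', 'c', 'e']
'd': index 1 in ['b', 'd', 'c', 'e'] -> ['d', 'b', 'c', 'e']
'e': index 3 in ['d', 'b', 'c', 'e'] -> ['e', 'd', 'b', 'c']
'b': index 2 in ['e', 'd', 'b', 'c'] -> ['b', 'e', 'd', 'c']


Output: [1, 2, 2, 1, 3, 2]


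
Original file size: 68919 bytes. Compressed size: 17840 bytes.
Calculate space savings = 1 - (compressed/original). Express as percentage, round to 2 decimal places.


ratio = compressed/original = 17840/68919 = 0.258855
savings = 1 - ratio = 1 - 0.258855 = 0.741145
as a percentage: 0.741145 * 100 = 74.11%

Space savings = 1 - 17840/68919 = 74.11%


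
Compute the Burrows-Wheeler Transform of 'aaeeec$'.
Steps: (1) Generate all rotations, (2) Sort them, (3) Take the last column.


Rotations (sorted):
  0: $aaeeec -> last char: c
  1: aaeeec$ -> last char: $
  2: aeeec$a -> last char: a
  3: c$aaeee -> last char: e
  4: ec$aaee -> last char: e
  5: eec$aae -> last char: e
  6: eeec$aa -> last char: a


BWT = c$aeeea


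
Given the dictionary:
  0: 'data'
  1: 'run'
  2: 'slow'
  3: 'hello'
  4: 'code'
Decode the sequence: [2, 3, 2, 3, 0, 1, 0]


Look up each index in the dictionary:
  2 -> 'slow'
  3 -> 'hello'
  2 -> 'slow'
  3 -> 'hello'
  0 -> 'data'
  1 -> 'run'
  0 -> 'data'

Decoded: "slow hello slow hello data run data"


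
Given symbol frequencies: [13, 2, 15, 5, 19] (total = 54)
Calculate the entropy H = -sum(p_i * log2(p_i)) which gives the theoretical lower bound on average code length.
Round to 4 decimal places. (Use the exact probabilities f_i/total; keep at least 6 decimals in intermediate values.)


Per-symbol terms -p_i * log2(p_i) with p_i = f_i/54:
  p = 13/54 = 0.240741: log2(p) = -2.054448, -p*log2(p) = 0.494589
  p = 2/54 = 0.037037: log2(p) = -4.754888, -p*log2(p) = 0.176107
  p = 15/54 = 0.277778: log2(p) = -1.847997, -p*log2(p) = 0.513332
  p = 5/54 = 0.092593: log2(p) = -3.432959, -p*log2(p) = 0.317867
  p = 19/54 = 0.351852: log2(p) = -1.506960, -p*log2(p) = 0.530227
H = 0.494589 + 0.176107 + 0.513332 + 0.317867 + 0.530227 = 2.032122

H = 2.0321 bits/symbol


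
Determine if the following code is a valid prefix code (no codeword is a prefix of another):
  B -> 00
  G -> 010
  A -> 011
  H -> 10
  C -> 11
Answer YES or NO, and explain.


Checking each pair (does one codeword prefix another?):
  B='00' vs G='010': no prefix
  B='00' vs A='011': no prefix
  B='00' vs H='10': no prefix
  B='00' vs C='11': no prefix
  G='010' vs B='00': no prefix
  G='010' vs A='011': no prefix
  G='010' vs H='10': no prefix
  G='010' vs C='11': no prefix
  A='011' vs B='00': no prefix
  A='011' vs G='010': no prefix
  A='011' vs H='10': no prefix
  A='011' vs C='11': no prefix
  H='10' vs B='00': no prefix
  H='10' vs G='010': no prefix
  H='10' vs A='011': no prefix
  H='10' vs C='11': no prefix
  C='11' vs B='00': no prefix
  C='11' vs G='010': no prefix
  C='11' vs A='011': no prefix
  C='11' vs H='10': no prefix
No violation found over all pairs.

YES -- this is a valid prefix code. No codeword is a prefix of any other codeword.


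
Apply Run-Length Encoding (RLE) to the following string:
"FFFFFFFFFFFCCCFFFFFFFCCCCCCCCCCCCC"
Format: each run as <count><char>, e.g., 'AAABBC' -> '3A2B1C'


Scanning runs left to right:
  i=0: run of 'F' x 11 -> '11F'
  i=11: run of 'C' x 3 -> '3C'
  i=14: run of 'F' x 7 -> '7F'
  i=21: run of 'C' x 13 -> '13C'

RLE = 11F3C7F13C


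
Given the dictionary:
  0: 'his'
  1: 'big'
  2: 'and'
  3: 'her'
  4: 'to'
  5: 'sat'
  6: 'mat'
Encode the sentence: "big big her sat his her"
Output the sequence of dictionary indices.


Look up each word in the dictionary:
  'big' -> 1
  'big' -> 1
  'her' -> 3
  'sat' -> 5
  'his' -> 0
  'her' -> 3

Encoded: [1, 1, 3, 5, 0, 3]


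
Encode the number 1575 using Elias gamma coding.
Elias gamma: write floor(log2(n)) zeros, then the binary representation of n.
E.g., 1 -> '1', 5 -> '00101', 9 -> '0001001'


num_bits = floor(log2(1575)) + 1 = 11
leading_zeros = num_bits - 1 = 10
binary(1575) = 11000100111

Elias gamma(1575) = '0000000000' + '11000100111' = 000000000011000100111 (21 bits)


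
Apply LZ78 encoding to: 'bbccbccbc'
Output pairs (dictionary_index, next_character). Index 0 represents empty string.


LZ78 encoding steps:
Dictionary: {0: ''}
Step 1: w='' (idx 0), next='b' -> output (0, 'b'), add 'b' as idx 1
Step 2: w='b' (idx 1), next='c' -> output (1, 'c'), add 'bc' as idx 2
Step 3: w='' (idx 0), next='c' -> output (0, 'c'), add 'c' as idx 3
Step 4: w='bc' (idx 2), next='c' -> output (2, 'c'), add 'bcc' as idx 4
Step 5: w='bc' (idx 2), end of input -> output (2, '')


Encoded: [(0, 'b'), (1, 'c'), (0, 'c'), (2, 'c'), (2, '')]


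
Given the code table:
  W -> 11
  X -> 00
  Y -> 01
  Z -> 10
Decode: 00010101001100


Decoding:
00 -> X
01 -> Y
01 -> Y
01 -> Y
00 -> X
11 -> W
00 -> X


Result: XYYYXWX


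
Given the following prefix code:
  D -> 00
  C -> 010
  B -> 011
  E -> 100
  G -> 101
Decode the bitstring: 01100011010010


Decoding step by step:
Bits 011 -> B
Bits 00 -> D
Bits 011 -> B
Bits 010 -> C
Bits 010 -> C


Decoded message: BDBCC


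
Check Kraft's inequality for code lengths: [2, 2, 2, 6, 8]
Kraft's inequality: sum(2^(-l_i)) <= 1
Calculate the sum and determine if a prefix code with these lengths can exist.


Sum = 2^(-2) + 2^(-2) + 2^(-2) + 2^(-6) + 2^(-8)
    = 0.25 + 0.25 + 0.25 + 0.015625 + 0.00390625
    = 197/256 = 0.76953125
Since 0.76953125 <= 1, Kraft's inequality IS satisfied.
A prefix code with these lengths CAN exist.

Kraft sum = 0.76953125. Satisfied.


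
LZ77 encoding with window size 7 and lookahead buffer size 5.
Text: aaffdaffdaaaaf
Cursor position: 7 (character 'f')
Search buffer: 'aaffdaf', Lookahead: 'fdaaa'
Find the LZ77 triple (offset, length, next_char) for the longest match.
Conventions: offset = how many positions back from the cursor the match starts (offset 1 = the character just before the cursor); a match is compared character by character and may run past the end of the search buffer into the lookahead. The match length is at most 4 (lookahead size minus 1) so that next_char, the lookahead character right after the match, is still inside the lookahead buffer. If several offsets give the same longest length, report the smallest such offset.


Try each offset into the search buffer:
  offset=1 (pos 6, char 'f'): match length 1
  offset=2 (pos 5, char 'a'): match length 0
  offset=3 (pos 4, char 'd'): match length 0
  offset=4 (pos 3, char 'f'): match length 3
  offset=5 (pos 2, char 'f'): match length 1
  offset=6 (pos 1, char 'a'): match length 0
  offset=7 (pos 0, char 'a'): match length 0
Longest match has length 3 at offset 4.
next_char = character at position 7 + 3 = 10 -> 'a'

Best match: offset=4, length=3 (matching 'fda' starting at position 3)
LZ77 triple: (4, 3, 'a')


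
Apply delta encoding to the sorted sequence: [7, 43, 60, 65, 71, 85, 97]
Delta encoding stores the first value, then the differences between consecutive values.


First value: 7
Deltas:
  43 - 7 = 36
  60 - 43 = 17
  65 - 60 = 5
  71 - 65 = 6
  85 - 71 = 14
  97 - 85 = 12


Delta encoded: [7, 36, 17, 5, 6, 14, 12]


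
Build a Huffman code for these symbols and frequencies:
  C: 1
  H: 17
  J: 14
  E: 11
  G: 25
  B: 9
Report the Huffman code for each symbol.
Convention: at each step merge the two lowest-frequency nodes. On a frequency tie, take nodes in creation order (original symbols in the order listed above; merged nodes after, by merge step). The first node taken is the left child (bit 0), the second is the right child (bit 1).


Huffman tree construction:
Step 1: Merge C(1) + B(9) = 10
Step 2: Merge (C+B)(10) + E(11) = 21
Step 3: Merge J(14) + H(17) = 31
Step 4: Merge ((C+B)+E)(21) + G(25) = 46
Step 5: Merge (J+H)(31) + (((C+B)+E)+G)(46) = 77
Read each symbol's code off the tree from the root (left child = 0, right child = 1).

Codes:
  C: 1000 (length 4)
  H: 01 (length 2)
  J: 00 (length 2)
  E: 101 (length 3)
  G: 11 (length 2)
  B: 1001 (length 4)
Average code length: 185/77 = 2.4026 bits/symbol


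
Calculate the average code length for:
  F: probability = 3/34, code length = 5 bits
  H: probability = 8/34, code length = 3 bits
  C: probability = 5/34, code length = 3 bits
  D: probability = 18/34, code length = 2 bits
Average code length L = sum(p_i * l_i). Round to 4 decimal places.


Weighted contributions p_i * l_i:
  F: (3/34) * 5 = 15/34
  H: (8/34) * 3 = 24/34
  C: (5/34) * 3 = 15/34
  D: (18/34) * 2 = 36/34
Sum = (15 + 24 + 15 + 36)/34 = 90/34

L = 90/34 = 2.6471 bits/symbol


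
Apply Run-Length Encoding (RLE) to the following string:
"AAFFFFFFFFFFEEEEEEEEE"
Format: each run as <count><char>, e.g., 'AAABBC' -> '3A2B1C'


Scanning runs left to right:
  i=0: run of 'A' x 2 -> '2A'
  i=2: run of 'F' x 10 -> '10F'
  i=12: run of 'E' x 9 -> '9E'

RLE = 2A10F9E


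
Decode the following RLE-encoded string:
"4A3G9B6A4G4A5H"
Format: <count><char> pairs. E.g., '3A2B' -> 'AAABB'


Expanding each <count><char> pair:
  4A -> 'AAAA'
  3G -> 'GGG'
  9B -> 'BBBBBBBBB'
  6A -> 'AAAAAA'
  4G -> 'GGGG'
  4A -> 'AAAA'
  5H -> 'HHHHH'

Decoded = AAAAGGGBBBBBBBBBAAAAAAGGGGAAAAHHHHH


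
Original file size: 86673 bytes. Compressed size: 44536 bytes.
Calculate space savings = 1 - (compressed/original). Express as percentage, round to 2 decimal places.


ratio = compressed/original = 44536/86673 = 0.513839
savings = 1 - ratio = 1 - 0.513839 = 0.486161
as a percentage: 0.486161 * 100 = 48.62%

Space savings = 1 - 44536/86673 = 48.62%


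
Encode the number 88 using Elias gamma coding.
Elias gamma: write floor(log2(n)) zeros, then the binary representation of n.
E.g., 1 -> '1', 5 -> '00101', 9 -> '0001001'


num_bits = floor(log2(88)) + 1 = 7
leading_zeros = num_bits - 1 = 6
binary(88) = 1011000

Elias gamma(88) = '000000' + '1011000' = 0000001011000 (13 bits)


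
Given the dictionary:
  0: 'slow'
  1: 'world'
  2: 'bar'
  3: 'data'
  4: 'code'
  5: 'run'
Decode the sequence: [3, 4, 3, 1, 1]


Look up each index in the dictionary:
  3 -> 'data'
  4 -> 'code'
  3 -> 'data'
  1 -> 'world'
  1 -> 'world'

Decoded: "data code data world world"


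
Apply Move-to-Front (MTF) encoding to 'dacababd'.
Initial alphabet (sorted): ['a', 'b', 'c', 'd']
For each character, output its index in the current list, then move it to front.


MTF encoding:
'd': index 3 in ['a', 'b', 'c', 'd'] -> ['d', 'a', 'b', 'c']
'a': index 1 in ['d', 'a', 'b', 'c'] -> ['a', 'd', 'b', 'c']
'c': index 3 in ['a', 'd', 'b', 'c'] -> ['c', 'a', 'd', 'b']
'a': index 1 in ['c', 'a', 'd', 'b'] -> ['a', 'c', 'd', 'b']
'b': index 3 in ['a', 'c', 'd', 'b'] -> ['b', 'a', 'c', 'd']
'a': index 1 in ['b', 'a', 'c', 'd'] -> ['a', 'b', 'c', 'd']
'b': index 1 in ['a', 'b', 'c', 'd'] -> ['b', 'a', 'c', 'd']
'd': index 3 in ['b', 'a', 'c', 'd'] -> ['d', 'b', 'a', 'c']


Output: [3, 1, 3, 1, 3, 1, 1, 3]


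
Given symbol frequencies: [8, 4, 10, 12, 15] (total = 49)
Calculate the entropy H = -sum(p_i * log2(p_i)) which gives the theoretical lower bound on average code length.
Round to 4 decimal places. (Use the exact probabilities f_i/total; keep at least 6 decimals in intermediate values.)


Per-symbol terms -p_i * log2(p_i) with p_i = f_i/49:
  p = 8/49 = 0.163265: log2(p) = -2.614710, -p*log2(p) = 0.426891
  p = 4/49 = 0.081633: log2(p) = -3.614710, -p*log2(p) = 0.295078
  p = 10/49 = 0.204082: log2(p) = -2.292782, -p*log2(p) = 0.467915
  p = 12/49 = 0.244898: log2(p) = -2.029747, -p*log2(p) = 0.497081
  p = 15/49 = 0.306122: log2(p) = -1.707819, -p*log2(p) = 0.522802
H = 0.426891 + 0.295078 + 0.467915 + 0.497081 + 0.522802 = 2.209767

H = 2.2098 bits/symbol


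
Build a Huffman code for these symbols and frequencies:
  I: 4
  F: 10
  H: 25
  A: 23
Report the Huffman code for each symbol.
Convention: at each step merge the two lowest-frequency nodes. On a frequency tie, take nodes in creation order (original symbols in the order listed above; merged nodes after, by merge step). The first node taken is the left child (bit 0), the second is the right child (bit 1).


Huffman tree construction:
Step 1: Merge I(4) + F(10) = 14
Step 2: Merge (I+F)(14) + A(23) = 37
Step 3: Merge H(25) + ((I+F)+A)(37) = 62
Read each symbol's code off the tree from the root (left child = 0, right child = 1).

Codes:
  I: 100 (length 3)
  F: 101 (length 3)
  H: 0 (length 1)
  A: 11 (length 2)
Average code length: 113/62 = 1.8226 bits/symbol


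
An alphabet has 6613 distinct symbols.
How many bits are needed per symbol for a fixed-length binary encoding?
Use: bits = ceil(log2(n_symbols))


log2(6613) = 12.6911
Bracket: 2^12 = 4096 < 6613 <= 2^13 = 8192
So ceil(log2(6613)) = 13

bits = ceil(log2(6613)) = ceil(12.6911) = 13 bits


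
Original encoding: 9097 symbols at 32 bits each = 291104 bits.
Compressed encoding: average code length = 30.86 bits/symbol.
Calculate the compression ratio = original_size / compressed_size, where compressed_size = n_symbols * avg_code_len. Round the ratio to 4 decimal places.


original_size = n_symbols * orig_bits = 9097 * 32 = 291104 bits
compressed_size = n_symbols * avg_code_len = 9097 * 30.86 = 280733.42 bits
ratio = original_size / compressed_size = 291104 / 280733.42 = 1.0369

Compression ratio = 1.0369


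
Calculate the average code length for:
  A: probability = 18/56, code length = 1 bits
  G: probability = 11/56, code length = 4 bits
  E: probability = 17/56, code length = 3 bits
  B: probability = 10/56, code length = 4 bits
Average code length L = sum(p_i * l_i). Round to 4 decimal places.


Weighted contributions p_i * l_i:
  A: (18/56) * 1 = 18/56
  G: (11/56) * 4 = 44/56
  E: (17/56) * 3 = 51/56
  B: (10/56) * 4 = 40/56
Sum = (18 + 44 + 51 + 40)/56 = 153/56

L = 153/56 = 2.7321 bits/symbol


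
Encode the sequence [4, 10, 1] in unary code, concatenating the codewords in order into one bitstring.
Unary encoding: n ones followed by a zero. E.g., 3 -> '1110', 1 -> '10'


Encode each number as n ones followed by a terminating 0:
  4 -> 11110 (5 bits)
  10 -> 11111111110 (11 bits)
  1 -> 10 (2 bits)
Total length = 5 + 11 + 2 = 18 bits.

Unary([4, 10, 1]) = 111101111111111010 (18 bits)


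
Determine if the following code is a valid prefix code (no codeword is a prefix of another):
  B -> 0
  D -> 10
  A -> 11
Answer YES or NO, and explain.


Checking each pair (does one codeword prefix another?):
  B='0' vs D='10': no prefix
  B='0' vs A='11': no prefix
  D='10' vs B='0': no prefix
  D='10' vs A='11': no prefix
  A='11' vs B='0': no prefix
  A='11' vs D='10': no prefix
No violation found over all pairs.

YES -- this is a valid prefix code. No codeword is a prefix of any other codeword.


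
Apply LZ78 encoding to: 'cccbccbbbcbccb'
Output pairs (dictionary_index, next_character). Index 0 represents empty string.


LZ78 encoding steps:
Dictionary: {0: ''}
Step 1: w='' (idx 0), next='c' -> output (0, 'c'), add 'c' as idx 1
Step 2: w='c' (idx 1), next='c' -> output (1, 'c'), add 'cc' as idx 2
Step 3: w='' (idx 0), next='b' -> output (0, 'b'), add 'b' as idx 3
Step 4: w='cc' (idx 2), next='b' -> output (2, 'b'), add 'ccb' as idx 4
Step 5: w='b' (idx 3), next='b' -> output (3, 'b'), add 'bb' as idx 5
Step 6: w='c' (idx 1), next='b' -> output (1, 'b'), add 'cb' as idx 6
Step 7: w='ccb' (idx 4), end of input -> output (4, '')


Encoded: [(0, 'c'), (1, 'c'), (0, 'b'), (2, 'b'), (3, 'b'), (1, 'b'), (4, '')]


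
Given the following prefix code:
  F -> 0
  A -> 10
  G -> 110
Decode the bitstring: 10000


Decoding step by step:
Bits 10 -> A
Bits 0 -> F
Bits 0 -> F
Bits 0 -> F


Decoded message: AFFF


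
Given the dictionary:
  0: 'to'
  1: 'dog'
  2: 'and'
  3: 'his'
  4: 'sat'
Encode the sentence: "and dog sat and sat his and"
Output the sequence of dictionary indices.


Look up each word in the dictionary:
  'and' -> 2
  'dog' -> 1
  'sat' -> 4
  'and' -> 2
  'sat' -> 4
  'his' -> 3
  'and' -> 2

Encoded: [2, 1, 4, 2, 4, 3, 2]


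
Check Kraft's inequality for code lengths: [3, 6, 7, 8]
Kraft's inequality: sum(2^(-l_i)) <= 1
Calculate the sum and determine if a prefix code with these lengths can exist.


Sum = 2^(-3) + 2^(-6) + 2^(-7) + 2^(-8)
    = 0.125 + 0.015625 + 0.0078125 + 0.00390625
    = 39/256 = 0.15234375
Since 0.15234375 <= 1, Kraft's inequality IS satisfied.
A prefix code with these lengths CAN exist.

Kraft sum = 0.15234375. Satisfied.


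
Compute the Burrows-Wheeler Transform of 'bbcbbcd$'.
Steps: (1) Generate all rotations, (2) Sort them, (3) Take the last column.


Rotations (sorted):
  0: $bbcbbcd -> last char: d
  1: bbcbbcd$ -> last char: $
  2: bbcd$bbc -> last char: c
  3: bcbbcd$b -> last char: b
  4: bcd$bbcb -> last char: b
  5: cbbcd$bb -> last char: b
  6: cd$bbcbb -> last char: b
  7: d$bbcbbc -> last char: c


BWT = d$cbbbbc


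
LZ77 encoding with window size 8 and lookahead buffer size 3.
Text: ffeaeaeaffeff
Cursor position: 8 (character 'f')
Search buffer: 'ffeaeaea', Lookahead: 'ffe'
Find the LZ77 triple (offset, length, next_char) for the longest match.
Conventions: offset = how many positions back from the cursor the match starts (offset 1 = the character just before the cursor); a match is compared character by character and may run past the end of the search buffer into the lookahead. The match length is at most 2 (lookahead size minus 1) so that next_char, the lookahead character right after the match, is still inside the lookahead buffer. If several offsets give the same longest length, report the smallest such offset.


Try each offset into the search buffer:
  offset=1 (pos 7, char 'a'): match length 0
  offset=2 (pos 6, char 'e'): match length 0
  offset=3 (pos 5, char 'a'): match length 0
  offset=4 (pos 4, char 'e'): match length 0
  offset=5 (pos 3, char 'a'): match length 0
  offset=6 (pos 2, char 'e'): match length 0
  offset=7 (pos 1, char 'f'): match length 1
  offset=8 (pos 0, char 'f'): match length 2
Longest match has length 2 at offset 8.
next_char = character at position 8 + 2 = 10 -> 'e'

Best match: offset=8, length=2 (matching 'ff' starting at position 0)
LZ77 triple: (8, 2, 'e')


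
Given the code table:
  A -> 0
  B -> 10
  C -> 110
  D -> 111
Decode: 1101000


Decoding:
110 -> C
10 -> B
0 -> A
0 -> A


Result: CBAA


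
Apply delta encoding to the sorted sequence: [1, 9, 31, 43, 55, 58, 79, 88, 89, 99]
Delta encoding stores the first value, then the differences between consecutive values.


First value: 1
Deltas:
  9 - 1 = 8
  31 - 9 = 22
  43 - 31 = 12
  55 - 43 = 12
  58 - 55 = 3
  79 - 58 = 21
  88 - 79 = 9
  89 - 88 = 1
  99 - 89 = 10


Delta encoded: [1, 8, 22, 12, 12, 3, 21, 9, 1, 10]


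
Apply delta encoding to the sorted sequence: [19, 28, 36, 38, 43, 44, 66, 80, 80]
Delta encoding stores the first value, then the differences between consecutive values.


First value: 19
Deltas:
  28 - 19 = 9
  36 - 28 = 8
  38 - 36 = 2
  43 - 38 = 5
  44 - 43 = 1
  66 - 44 = 22
  80 - 66 = 14
  80 - 80 = 0


Delta encoded: [19, 9, 8, 2, 5, 1, 22, 14, 0]


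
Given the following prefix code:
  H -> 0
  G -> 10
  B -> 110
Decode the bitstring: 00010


Decoding step by step:
Bits 0 -> H
Bits 0 -> H
Bits 0 -> H
Bits 10 -> G


Decoded message: HHHG


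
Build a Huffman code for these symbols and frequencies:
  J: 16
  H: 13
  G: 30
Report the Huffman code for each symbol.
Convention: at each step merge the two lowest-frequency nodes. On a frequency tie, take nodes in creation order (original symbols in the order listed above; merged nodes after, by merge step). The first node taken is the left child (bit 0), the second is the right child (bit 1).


Huffman tree construction:
Step 1: Merge H(13) + J(16) = 29
Step 2: Merge (H+J)(29) + G(30) = 59
Read each symbol's code off the tree from the root (left child = 0, right child = 1).

Codes:
  J: 01 (length 2)
  H: 00 (length 2)
  G: 1 (length 1)
Average code length: 88/59 = 1.4915 bits/symbol


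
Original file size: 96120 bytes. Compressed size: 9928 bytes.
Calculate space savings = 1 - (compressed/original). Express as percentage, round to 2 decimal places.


ratio = compressed/original = 9928/96120 = 0.103288
savings = 1 - ratio = 1 - 0.103288 = 0.896712
as a percentage: 0.896712 * 100 = 89.67%

Space savings = 1 - 9928/96120 = 89.67%


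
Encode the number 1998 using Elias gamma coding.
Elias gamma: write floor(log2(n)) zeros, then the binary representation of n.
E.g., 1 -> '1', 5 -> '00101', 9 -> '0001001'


num_bits = floor(log2(1998)) + 1 = 11
leading_zeros = num_bits - 1 = 10
binary(1998) = 11111001110

Elias gamma(1998) = '0000000000' + '11111001110' = 000000000011111001110 (21 bits)


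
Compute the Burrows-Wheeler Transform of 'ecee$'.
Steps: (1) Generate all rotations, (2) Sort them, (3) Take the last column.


Rotations (sorted):
  0: $ecee -> last char: e
  1: cee$e -> last char: e
  2: e$ece -> last char: e
  3: ecee$ -> last char: $
  4: ee$ec -> last char: c


BWT = eee$c


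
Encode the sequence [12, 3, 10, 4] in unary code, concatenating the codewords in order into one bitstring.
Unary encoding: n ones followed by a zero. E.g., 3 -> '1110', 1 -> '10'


Encode each number as n ones followed by a terminating 0:
  12 -> 1111111111110 (13 bits)
  3 -> 1110 (4 bits)
  10 -> 11111111110 (11 bits)
  4 -> 11110 (5 bits)
Total length = 13 + 4 + 11 + 5 = 33 bits.

Unary([12, 3, 10, 4]) = 111111111111011101111111111011110 (33 bits)


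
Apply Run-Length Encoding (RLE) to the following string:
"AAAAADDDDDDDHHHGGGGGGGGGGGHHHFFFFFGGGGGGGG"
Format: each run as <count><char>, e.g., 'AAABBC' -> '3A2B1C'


Scanning runs left to right:
  i=0: run of 'A' x 5 -> '5A'
  i=5: run of 'D' x 7 -> '7D'
  i=12: run of 'H' x 3 -> '3H'
  i=15: run of 'G' x 11 -> '11G'
  i=26: run of 'H' x 3 -> '3H'
  i=29: run of 'F' x 5 -> '5F'
  i=34: run of 'G' x 8 -> '8G'

RLE = 5A7D3H11G3H5F8G


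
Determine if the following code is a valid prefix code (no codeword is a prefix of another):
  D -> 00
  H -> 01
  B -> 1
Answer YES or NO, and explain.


Checking each pair (does one codeword prefix another?):
  D='00' vs H='01': no prefix
  D='00' vs B='1': no prefix
  H='01' vs D='00': no prefix
  H='01' vs B='1': no prefix
  B='1' vs D='00': no prefix
  B='1' vs H='01': no prefix
No violation found over all pairs.

YES -- this is a valid prefix code. No codeword is a prefix of any other codeword.


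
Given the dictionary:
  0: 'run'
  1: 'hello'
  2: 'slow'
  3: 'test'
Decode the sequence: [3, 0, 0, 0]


Look up each index in the dictionary:
  3 -> 'test'
  0 -> 'run'
  0 -> 'run'
  0 -> 'run'

Decoded: "test run run run"


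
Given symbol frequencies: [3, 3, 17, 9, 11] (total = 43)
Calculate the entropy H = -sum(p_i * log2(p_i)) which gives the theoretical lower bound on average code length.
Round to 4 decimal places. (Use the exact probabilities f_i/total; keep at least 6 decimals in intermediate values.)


Per-symbol terms -p_i * log2(p_i) with p_i = f_i/43:
  p = 3/43 = 0.069767: log2(p) = -3.841302, -p*log2(p) = 0.267998
  p = 3/43 = 0.069767: log2(p) = -3.841302, -p*log2(p) = 0.267998
  p = 17/43 = 0.395349: log2(p) = -1.338802, -p*log2(p) = 0.529294
  p = 9/43 = 0.209302: log2(p) = -2.256340, -p*log2(p) = 0.472257
  p = 11/43 = 0.255814: log2(p) = -1.966833, -p*log2(p) = 0.503143
H = 0.267998 + 0.267998 + 0.529294 + 0.472257 + 0.503143 = 2.040690

H = 2.0407 bits/symbol


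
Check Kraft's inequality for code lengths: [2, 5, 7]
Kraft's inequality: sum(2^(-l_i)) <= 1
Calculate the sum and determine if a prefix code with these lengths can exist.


Sum = 2^(-2) + 2^(-5) + 2^(-7)
    = 0.25 + 0.03125 + 0.0078125
    = 37/128 = 0.2890625
Since 0.2890625 <= 1, Kraft's inequality IS satisfied.
A prefix code with these lengths CAN exist.

Kraft sum = 0.2890625. Satisfied.


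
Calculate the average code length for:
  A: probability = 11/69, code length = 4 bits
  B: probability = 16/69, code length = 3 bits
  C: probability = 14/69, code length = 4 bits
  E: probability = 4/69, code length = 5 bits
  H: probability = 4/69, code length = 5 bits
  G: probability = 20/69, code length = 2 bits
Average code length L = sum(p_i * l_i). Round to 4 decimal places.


Weighted contributions p_i * l_i:
  A: (11/69) * 4 = 44/69
  B: (16/69) * 3 = 48/69
  C: (14/69) * 4 = 56/69
  E: (4/69) * 5 = 20/69
  H: (4/69) * 5 = 20/69
  G: (20/69) * 2 = 40/69
Sum = (44 + 48 + 56 + 20 + 20 + 40)/69 = 228/69

L = 228/69 = 3.3043 bits/symbol


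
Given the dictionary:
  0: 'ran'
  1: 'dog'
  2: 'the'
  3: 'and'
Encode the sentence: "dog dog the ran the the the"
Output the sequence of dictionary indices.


Look up each word in the dictionary:
  'dog' -> 1
  'dog' -> 1
  'the' -> 2
  'ran' -> 0
  'the' -> 2
  'the' -> 2
  'the' -> 2

Encoded: [1, 1, 2, 0, 2, 2, 2]


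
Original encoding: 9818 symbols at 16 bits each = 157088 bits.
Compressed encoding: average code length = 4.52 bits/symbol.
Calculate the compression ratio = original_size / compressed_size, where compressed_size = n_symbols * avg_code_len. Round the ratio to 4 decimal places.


original_size = n_symbols * orig_bits = 9818 * 16 = 157088 bits
compressed_size = n_symbols * avg_code_len = 9818 * 4.52 = 44377.36 bits
ratio = original_size / compressed_size = 157088 / 44377.36 = 3.5398

Compression ratio = 3.5398


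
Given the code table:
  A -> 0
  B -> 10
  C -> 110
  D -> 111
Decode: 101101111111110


Decoding:
10 -> B
110 -> C
111 -> D
111 -> D
111 -> D
0 -> A


Result: BCDDDA


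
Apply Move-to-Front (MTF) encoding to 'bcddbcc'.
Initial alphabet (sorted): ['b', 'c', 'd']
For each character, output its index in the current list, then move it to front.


MTF encoding:
'b': index 0 in ['b', 'c', 'd'] -> ['b', 'c', 'd']
'c': index 1 in ['b', 'c', 'd'] -> ['c', 'b', 'd']
'd': index 2 in ['c', 'b', 'd'] -> ['d', 'c', 'b']
'd': index 0 in ['d', 'c', 'b'] -> ['d', 'c', 'b']
'b': index 2 in ['d', 'c', 'b'] -> ['b', 'd', 'c']
'c': index 2 in ['b', 'd', 'c'] -> ['c', 'b', 'd']
'c': index 0 in ['c', 'b', 'd'] -> ['c', 'b', 'd']


Output: [0, 1, 2, 0, 2, 2, 0]


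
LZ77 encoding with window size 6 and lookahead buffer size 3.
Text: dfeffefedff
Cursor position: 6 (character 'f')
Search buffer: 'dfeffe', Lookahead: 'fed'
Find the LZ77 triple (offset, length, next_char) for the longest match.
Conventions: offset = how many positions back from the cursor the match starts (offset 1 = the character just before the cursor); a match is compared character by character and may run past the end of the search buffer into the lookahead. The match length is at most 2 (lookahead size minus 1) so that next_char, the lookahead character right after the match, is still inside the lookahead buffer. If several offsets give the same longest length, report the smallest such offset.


Try each offset into the search buffer:
  offset=1 (pos 5, char 'e'): match length 0
  offset=2 (pos 4, char 'f'): match length 2
  offset=3 (pos 3, char 'f'): match length 1
  offset=4 (pos 2, char 'e'): match length 0
  offset=5 (pos 1, char 'f'): match length 2
  offset=6 (pos 0, char 'd'): match length 0
Longest match has length 2, found at offsets 2, 5; take the smallest, offset 2.
next_char = character at position 6 + 2 = 8 -> 'd'

Best match: offset=2, length=2 (matching 'fe' starting at position 4)
LZ77 triple: (2, 2, 'd')


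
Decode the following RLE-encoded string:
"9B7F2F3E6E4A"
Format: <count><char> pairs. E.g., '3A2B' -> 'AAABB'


Expanding each <count><char> pair:
  9B -> 'BBBBBBBBB'
  7F -> 'FFFFFFF'
  2F -> 'FF'
  3E -> 'EEE'
  6E -> 'EEEEEE'
  4A -> 'AAAA'

Decoded = BBBBBBBBBFFFFFFFFFEEEEEEEEEAAAA


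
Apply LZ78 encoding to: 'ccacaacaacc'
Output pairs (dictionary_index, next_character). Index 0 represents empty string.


LZ78 encoding steps:
Dictionary: {0: ''}
Step 1: w='' (idx 0), next='c' -> output (0, 'c'), add 'c' as idx 1
Step 2: w='c' (idx 1), next='a' -> output (1, 'a'), add 'ca' as idx 2
Step 3: w='ca' (idx 2), next='a' -> output (2, 'a'), add 'caa' as idx 3
Step 4: w='caa' (idx 3), next='c' -> output (3, 'c'), add 'caac' as idx 4
Step 5: w='c' (idx 1), end of input -> output (1, '')


Encoded: [(0, 'c'), (1, 'a'), (2, 'a'), (3, 'c'), (1, '')]


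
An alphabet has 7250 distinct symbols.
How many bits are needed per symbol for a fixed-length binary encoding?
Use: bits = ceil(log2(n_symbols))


log2(7250) = 12.8238
Bracket: 2^12 = 4096 < 7250 <= 2^13 = 8192
So ceil(log2(7250)) = 13

bits = ceil(log2(7250)) = ceil(12.8238) = 13 bits


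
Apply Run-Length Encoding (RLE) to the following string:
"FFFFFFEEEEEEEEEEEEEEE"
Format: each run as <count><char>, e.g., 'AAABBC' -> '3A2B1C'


Scanning runs left to right:
  i=0: run of 'F' x 6 -> '6F'
  i=6: run of 'E' x 15 -> '15E'

RLE = 6F15E


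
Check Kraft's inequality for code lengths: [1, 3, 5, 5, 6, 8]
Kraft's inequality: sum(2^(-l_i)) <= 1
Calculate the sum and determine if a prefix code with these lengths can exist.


Sum = 2^(-1) + 2^(-3) + 2^(-5) + 2^(-5) + 2^(-6) + 2^(-8)
    = 0.5 + 0.125 + 0.03125 + 0.03125 + 0.015625 + 0.00390625
    = 181/256 = 0.70703125
Since 0.70703125 <= 1, Kraft's inequality IS satisfied.
A prefix code with these lengths CAN exist.

Kraft sum = 0.70703125. Satisfied.


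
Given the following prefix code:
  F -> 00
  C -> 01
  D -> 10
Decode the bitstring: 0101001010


Decoding step by step:
Bits 01 -> C
Bits 01 -> C
Bits 00 -> F
Bits 10 -> D
Bits 10 -> D


Decoded message: CCFDD


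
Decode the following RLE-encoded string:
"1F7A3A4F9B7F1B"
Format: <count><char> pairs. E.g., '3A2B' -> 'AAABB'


Expanding each <count><char> pair:
  1F -> 'F'
  7A -> 'AAAAAAA'
  3A -> 'AAA'
  4F -> 'FFFF'
  9B -> 'BBBBBBBBB'
  7F -> 'FFFFFFF'
  1B -> 'B'

Decoded = FAAAAAAAAAAFFFFBBBBBBBBBFFFFFFFB


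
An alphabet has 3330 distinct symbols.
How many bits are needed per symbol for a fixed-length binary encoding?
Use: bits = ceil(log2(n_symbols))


log2(3330) = 11.7013
Bracket: 2^11 = 2048 < 3330 <= 2^12 = 4096
So ceil(log2(3330)) = 12

bits = ceil(log2(3330)) = ceil(11.7013) = 12 bits


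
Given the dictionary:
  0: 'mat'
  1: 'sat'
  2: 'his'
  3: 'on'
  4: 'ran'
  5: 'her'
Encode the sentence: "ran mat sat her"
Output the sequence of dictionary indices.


Look up each word in the dictionary:
  'ran' -> 4
  'mat' -> 0
  'sat' -> 1
  'her' -> 5

Encoded: [4, 0, 1, 5]


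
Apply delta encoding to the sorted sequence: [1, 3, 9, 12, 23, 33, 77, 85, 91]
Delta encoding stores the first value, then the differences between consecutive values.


First value: 1
Deltas:
  3 - 1 = 2
  9 - 3 = 6
  12 - 9 = 3
  23 - 12 = 11
  33 - 23 = 10
  77 - 33 = 44
  85 - 77 = 8
  91 - 85 = 6


Delta encoded: [1, 2, 6, 3, 11, 10, 44, 8, 6]


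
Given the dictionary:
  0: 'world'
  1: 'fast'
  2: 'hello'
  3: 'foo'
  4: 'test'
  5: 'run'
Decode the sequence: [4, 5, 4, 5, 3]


Look up each index in the dictionary:
  4 -> 'test'
  5 -> 'run'
  4 -> 'test'
  5 -> 'run'
  3 -> 'foo'

Decoded: "test run test run foo"


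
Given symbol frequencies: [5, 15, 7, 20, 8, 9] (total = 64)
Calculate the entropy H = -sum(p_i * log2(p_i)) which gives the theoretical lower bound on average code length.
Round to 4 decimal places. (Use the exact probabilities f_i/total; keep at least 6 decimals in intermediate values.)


Per-symbol terms -p_i * log2(p_i) with p_i = f_i/64:
  p = 5/64 = 0.078125: log2(p) = -3.678072, -p*log2(p) = 0.287349
  p = 15/64 = 0.234375: log2(p) = -2.093109, -p*log2(p) = 0.490573
  p = 7/64 = 0.109375: log2(p) = -3.192645, -p*log2(p) = 0.349196
  p = 20/64 = 0.312500: log2(p) = -1.678072, -p*log2(p) = 0.524397
  p = 8/64 = 0.125000: log2(p) = -3.000000, -p*log2(p) = 0.375000
  p = 9/64 = 0.140625: log2(p) = -2.830075, -p*log2(p) = 0.397979
H = 0.287349 + 0.490573 + 0.349196 + 0.524397 + 0.375000 + 0.397979 = 2.424494

H = 2.4245 bits/symbol


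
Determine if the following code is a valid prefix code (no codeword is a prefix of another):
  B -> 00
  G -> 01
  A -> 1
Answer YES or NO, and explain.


Checking each pair (does one codeword prefix another?):
  B='00' vs G='01': no prefix
  B='00' vs A='1': no prefix
  G='01' vs B='00': no prefix
  G='01' vs A='1': no prefix
  A='1' vs B='00': no prefix
  A='1' vs G='01': no prefix
No violation found over all pairs.

YES -- this is a valid prefix code. No codeword is a prefix of any other codeword.


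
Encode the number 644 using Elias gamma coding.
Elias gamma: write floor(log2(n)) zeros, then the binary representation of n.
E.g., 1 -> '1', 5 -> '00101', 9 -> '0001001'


num_bits = floor(log2(644)) + 1 = 10
leading_zeros = num_bits - 1 = 9
binary(644) = 1010000100

Elias gamma(644) = '000000000' + '1010000100' = 0000000001010000100 (19 bits)


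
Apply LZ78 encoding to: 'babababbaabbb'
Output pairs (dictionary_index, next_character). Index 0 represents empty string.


LZ78 encoding steps:
Dictionary: {0: ''}
Step 1: w='' (idx 0), next='b' -> output (0, 'b'), add 'b' as idx 1
Step 2: w='' (idx 0), next='a' -> output (0, 'a'), add 'a' as idx 2
Step 3: w='b' (idx 1), next='a' -> output (1, 'a'), add 'ba' as idx 3
Step 4: w='ba' (idx 3), next='b' -> output (3, 'b'), add 'bab' as idx 4
Step 5: w='ba' (idx 3), next='a' -> output (3, 'a'), add 'baa' as idx 5
Step 6: w='b' (idx 1), next='b' -> output (1, 'b'), add 'bb' as idx 6
Step 7: w='b' (idx 1), end of input -> output (1, '')


Encoded: [(0, 'b'), (0, 'a'), (1, 'a'), (3, 'b'), (3, 'a'), (1, 'b'), (1, '')]


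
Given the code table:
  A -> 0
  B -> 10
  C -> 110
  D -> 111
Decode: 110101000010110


Decoding:
110 -> C
10 -> B
10 -> B
0 -> A
0 -> A
0 -> A
10 -> B
110 -> C


Result: CBBAAABC


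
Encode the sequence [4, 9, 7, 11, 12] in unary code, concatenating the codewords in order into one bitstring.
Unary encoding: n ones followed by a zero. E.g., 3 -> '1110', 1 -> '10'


Encode each number as n ones followed by a terminating 0:
  4 -> 11110 (5 bits)
  9 -> 1111111110 (10 bits)
  7 -> 11111110 (8 bits)
  11 -> 111111111110 (12 bits)
  12 -> 1111111111110 (13 bits)
Total length = 5 + 10 + 8 + 12 + 13 = 48 bits.

Unary([4, 9, 7, 11, 12]) = 111101111111110111111101111111111101111111111110 (48 bits)


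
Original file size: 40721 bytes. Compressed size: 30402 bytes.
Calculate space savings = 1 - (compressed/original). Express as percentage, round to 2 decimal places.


ratio = compressed/original = 30402/40721 = 0.746593
savings = 1 - ratio = 1 - 0.746593 = 0.253407
as a percentage: 0.253407 * 100 = 25.34%

Space savings = 1 - 30402/40721 = 25.34%


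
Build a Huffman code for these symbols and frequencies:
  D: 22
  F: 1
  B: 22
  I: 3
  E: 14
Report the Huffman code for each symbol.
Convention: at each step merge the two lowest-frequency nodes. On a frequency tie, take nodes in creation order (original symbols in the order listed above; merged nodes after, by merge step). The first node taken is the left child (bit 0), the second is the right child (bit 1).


Huffman tree construction:
Step 1: Merge F(1) + I(3) = 4
Step 2: Merge (F+I)(4) + E(14) = 18
Step 3: Merge ((F+I)+E)(18) + D(22) = 40
Step 4: Merge B(22) + (((F+I)+E)+D)(40) = 62
Read each symbol's code off the tree from the root (left child = 0, right child = 1).

Codes:
  D: 11 (length 2)
  F: 1000 (length 4)
  B: 0 (length 1)
  I: 1001 (length 4)
  E: 101 (length 3)
Average code length: 124/62 = 2.0000 bits/symbol


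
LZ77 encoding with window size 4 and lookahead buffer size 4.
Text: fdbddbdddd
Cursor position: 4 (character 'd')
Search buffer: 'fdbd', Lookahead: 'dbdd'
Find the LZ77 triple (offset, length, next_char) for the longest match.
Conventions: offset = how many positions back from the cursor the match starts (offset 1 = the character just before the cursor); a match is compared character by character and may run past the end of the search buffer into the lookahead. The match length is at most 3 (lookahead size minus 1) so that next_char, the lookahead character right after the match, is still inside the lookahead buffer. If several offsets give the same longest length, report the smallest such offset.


Try each offset into the search buffer:
  offset=1 (pos 3, char 'd'): match length 1
  offset=2 (pos 2, char 'b'): match length 0
  offset=3 (pos 1, char 'd'): match length 3
  offset=4 (pos 0, char 'f'): match length 0
Longest match has length 3 at offset 3.
next_char = character at position 4 + 3 = 7 -> 'd'

Best match: offset=3, length=3 (matching 'dbd' starting at position 1)
LZ77 triple: (3, 3, 'd')


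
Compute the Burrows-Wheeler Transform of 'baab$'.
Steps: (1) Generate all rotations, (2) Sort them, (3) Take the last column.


Rotations (sorted):
  0: $baab -> last char: b
  1: aab$b -> last char: b
  2: ab$ba -> last char: a
  3: b$baa -> last char: a
  4: baab$ -> last char: $


BWT = bbaa$


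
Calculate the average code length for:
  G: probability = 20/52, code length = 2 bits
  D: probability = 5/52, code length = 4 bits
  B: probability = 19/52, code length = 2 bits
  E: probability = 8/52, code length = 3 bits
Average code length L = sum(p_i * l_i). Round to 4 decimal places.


Weighted contributions p_i * l_i:
  G: (20/52) * 2 = 40/52
  D: (5/52) * 4 = 20/52
  B: (19/52) * 2 = 38/52
  E: (8/52) * 3 = 24/52
Sum = (40 + 20 + 38 + 24)/52 = 122/52

L = 122/52 = 2.3462 bits/symbol


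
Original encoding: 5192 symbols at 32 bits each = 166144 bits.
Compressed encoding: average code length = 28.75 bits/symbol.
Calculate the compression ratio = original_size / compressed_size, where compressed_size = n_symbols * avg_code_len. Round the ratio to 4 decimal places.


original_size = n_symbols * orig_bits = 5192 * 32 = 166144 bits
compressed_size = n_symbols * avg_code_len = 5192 * 28.75 = 149270.0 bits
ratio = original_size / compressed_size = 166144 / 149270.0 = 1.113

Compression ratio = 1.113


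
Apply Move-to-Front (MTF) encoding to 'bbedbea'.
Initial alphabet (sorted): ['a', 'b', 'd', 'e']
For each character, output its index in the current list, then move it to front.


MTF encoding:
'b': index 1 in ['a', 'b', 'd', 'e'] -> ['b', 'a', 'd', 'e']
'b': index 0 in ['b', 'a', 'd', 'e'] -> ['b', 'a', 'd', 'e']
'e': index 3 in ['b', 'a', 'd', 'e'] -> ['e', 'b', 'a', 'd']
'd': index 3 in ['e', 'b', 'a', 'd'] -> ['d', 'e', 'b', 'a']
'b': index 2 in ['d', 'e', 'b', 'a'] -> ['b', 'd', 'e', 'a']
'e': index 2 in ['b', 'd', 'e', 'a'] -> ['e', 'b', 'd', 'a']
'a': index 3 in ['e', 'b', 'd', 'a'] -> ['a', 'e', 'b', 'd']


Output: [1, 0, 3, 3, 2, 2, 3]


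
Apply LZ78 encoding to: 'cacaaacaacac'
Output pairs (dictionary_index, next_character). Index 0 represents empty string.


LZ78 encoding steps:
Dictionary: {0: ''}
Step 1: w='' (idx 0), next='c' -> output (0, 'c'), add 'c' as idx 1
Step 2: w='' (idx 0), next='a' -> output (0, 'a'), add 'a' as idx 2
Step 3: w='c' (idx 1), next='a' -> output (1, 'a'), add 'ca' as idx 3
Step 4: w='a' (idx 2), next='a' -> output (2, 'a'), add 'aa' as idx 4
Step 5: w='ca' (idx 3), next='a' -> output (3, 'a'), add 'caa' as idx 5
Step 6: w='ca' (idx 3), next='c' -> output (3, 'c'), add 'cac' as idx 6


Encoded: [(0, 'c'), (0, 'a'), (1, 'a'), (2, 'a'), (3, 'a'), (3, 'c')]


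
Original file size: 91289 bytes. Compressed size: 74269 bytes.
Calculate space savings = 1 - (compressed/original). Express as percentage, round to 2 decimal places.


ratio = compressed/original = 74269/91289 = 0.813559
savings = 1 - ratio = 1 - 0.813559 = 0.186441
as a percentage: 0.186441 * 100 = 18.64%

Space savings = 1 - 74269/91289 = 18.64%


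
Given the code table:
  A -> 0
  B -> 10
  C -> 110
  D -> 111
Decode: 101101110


Decoding:
10 -> B
110 -> C
111 -> D
0 -> A


Result: BCDA


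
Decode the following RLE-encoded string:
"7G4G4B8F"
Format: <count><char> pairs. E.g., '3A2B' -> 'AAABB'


Expanding each <count><char> pair:
  7G -> 'GGGGGGG'
  4G -> 'GGGG'
  4B -> 'BBBB'
  8F -> 'FFFFFFFF'

Decoded = GGGGGGGGGGGBBBBFFFFFFFF
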